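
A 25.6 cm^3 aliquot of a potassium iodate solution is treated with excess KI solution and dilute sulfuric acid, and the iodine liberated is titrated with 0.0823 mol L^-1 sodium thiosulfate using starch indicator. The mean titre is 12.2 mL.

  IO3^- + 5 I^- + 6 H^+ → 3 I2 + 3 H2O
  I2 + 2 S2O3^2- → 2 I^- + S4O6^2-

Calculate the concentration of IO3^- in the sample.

n(S2O3^2-) = 0.0122 × 0.0823 = 1.00 × 10^-3 mol
n(I2) = n(S2O3^2-)/2 = 5.02 × 10^-4 mol
From the 1:3 ratio, n(IO3^-) in the aliquot = 1/3 × 5.02 × 10^-4 = 1.67 × 10^-4 mol
[IO3^-] = 1.67 × 10^-4 / 0.0256 = 0.00654 mol/L

0.00654 mol/L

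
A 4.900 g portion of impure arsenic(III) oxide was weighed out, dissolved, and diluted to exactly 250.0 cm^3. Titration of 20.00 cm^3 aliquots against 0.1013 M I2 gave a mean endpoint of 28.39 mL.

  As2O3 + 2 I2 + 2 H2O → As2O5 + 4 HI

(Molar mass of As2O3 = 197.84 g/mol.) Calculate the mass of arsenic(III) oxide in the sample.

3.556 g

n(I2) per titration = 0.02839 × 0.1013 = 2.876 × 10^-3 mol
From the 1:2 ratio, n(As2O3) in each aliquot = 1/2 × 2.876 × 10^-3 = 1.438 × 10^-3 mol
n(As2O3) in the whole flask = 1.438 × 10^-3 × 250.0/20.00 = 0.01797 mol
mass of As2O3 = 0.01797 × 197.84 = 3.556 g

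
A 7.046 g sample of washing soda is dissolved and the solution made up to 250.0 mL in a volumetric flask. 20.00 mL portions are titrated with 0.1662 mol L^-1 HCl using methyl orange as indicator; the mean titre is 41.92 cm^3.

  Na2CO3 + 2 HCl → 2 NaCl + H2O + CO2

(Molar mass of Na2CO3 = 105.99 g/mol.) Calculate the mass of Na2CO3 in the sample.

n(HCl) per titration = 0.04192 × 0.1662 = 6.967 × 10^-3 mol
From the 1:2 ratio, n(Na2CO3) in each aliquot = 1/2 × 6.967 × 10^-3 = 3.484 × 10^-3 mol
n(Na2CO3) in the whole flask = 3.484 × 10^-3 × 250.0/20.00 = 0.04354 mol
mass of Na2CO3 = 0.04354 × 105.99 = 4.615 g

4.615 g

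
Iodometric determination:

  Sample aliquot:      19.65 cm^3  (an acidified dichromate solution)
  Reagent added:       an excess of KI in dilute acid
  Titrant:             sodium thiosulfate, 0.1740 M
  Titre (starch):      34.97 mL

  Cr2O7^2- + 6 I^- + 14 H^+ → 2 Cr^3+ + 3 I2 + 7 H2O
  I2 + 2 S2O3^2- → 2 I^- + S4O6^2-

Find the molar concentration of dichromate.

0.05161 M

n(S2O3^2-) = 0.03497 × 0.1740 = 6.085 × 10^-3 mol
n(I2) = n(S2O3^2-)/2 = 3.042 × 10^-3 mol
From the 1:3 ratio, n(Cr2O7^2-) in the aliquot = 1/3 × 3.042 × 10^-3 = 1.014 × 10^-3 mol
[Cr2O7^2-] = 1.014 × 10^-3 / 0.01965 = 0.05161 mol/L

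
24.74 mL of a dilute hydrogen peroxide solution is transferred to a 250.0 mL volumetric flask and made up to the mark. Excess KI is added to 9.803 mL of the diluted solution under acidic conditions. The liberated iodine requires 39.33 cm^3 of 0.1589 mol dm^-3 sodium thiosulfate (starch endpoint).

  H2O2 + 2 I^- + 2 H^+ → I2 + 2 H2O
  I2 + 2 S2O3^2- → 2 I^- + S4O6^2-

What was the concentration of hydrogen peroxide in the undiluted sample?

n(S2O3^2-) = 0.03933 × 0.1589 = 6.250 × 10^-3 mol
n(I2) = n(S2O3^2-)/2 = 3.125 × 10^-3 mol
n(H2O2) in the aliquot = 3.125 × 10^-3 mol (1:1 ratio)
[H2O2]_dilute = 3.125 × 10^-3 / 0.009803 = 0.3188 mol/L
[H2O2]_original = 0.3188 × 250.0/24.74 = 3.221 mol/L

3.221 mol/L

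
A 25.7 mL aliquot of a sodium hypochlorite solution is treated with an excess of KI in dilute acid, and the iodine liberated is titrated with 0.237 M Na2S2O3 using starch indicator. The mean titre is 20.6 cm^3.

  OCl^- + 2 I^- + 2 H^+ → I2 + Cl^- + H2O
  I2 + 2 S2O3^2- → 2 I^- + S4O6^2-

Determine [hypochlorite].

0.0950 M

n(S2O3^2-) = 0.0206 × 0.237 = 4.88 × 10^-3 mol
n(I2) = n(S2O3^2-)/2 = 2.44 × 10^-3 mol
n(OCl^-) in the aliquot = 2.44 × 10^-3 mol (1:1 ratio)
[OCl^-] = 2.44 × 10^-3 / 0.0257 = 0.0950 mol/L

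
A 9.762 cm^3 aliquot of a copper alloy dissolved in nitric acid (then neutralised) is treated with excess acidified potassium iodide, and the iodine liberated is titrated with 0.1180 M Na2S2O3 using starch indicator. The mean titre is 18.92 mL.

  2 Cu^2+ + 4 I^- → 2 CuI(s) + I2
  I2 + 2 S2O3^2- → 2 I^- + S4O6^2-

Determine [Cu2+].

0.2287 M

n(S2O3^2-) = 0.01892 × 0.1180 = 2.233 × 10^-3 mol
n(I2) = n(S2O3^2-)/2 = 1.116 × 10^-3 mol
From the 2:1 ratio, n(Cu2+) in the aliquot = 2/1 × 1.116 × 10^-3 = 2.233 × 10^-3 mol
[Cu2+] = 2.233 × 10^-3 / 0.009762 = 0.2287 mol/L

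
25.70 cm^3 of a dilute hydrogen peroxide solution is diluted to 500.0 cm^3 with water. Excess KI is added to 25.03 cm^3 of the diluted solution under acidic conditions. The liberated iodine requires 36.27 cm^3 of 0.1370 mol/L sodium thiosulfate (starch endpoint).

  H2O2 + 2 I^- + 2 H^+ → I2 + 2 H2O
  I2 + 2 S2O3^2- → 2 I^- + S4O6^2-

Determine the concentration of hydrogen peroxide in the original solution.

1.931 mol/L

n(S2O3^2-) = 0.03627 × 0.1370 = 4.969 × 10^-3 mol
n(I2) = n(S2O3^2-)/2 = 2.484 × 10^-3 mol
n(H2O2) in the aliquot = 2.484 × 10^-3 mol (1:1 ratio)
[H2O2]_dilute = 2.484 × 10^-3 / 0.02503 = 0.09926 mol/L
[H2O2]_original = 0.09926 × 500.0/25.70 = 1.931 mol/L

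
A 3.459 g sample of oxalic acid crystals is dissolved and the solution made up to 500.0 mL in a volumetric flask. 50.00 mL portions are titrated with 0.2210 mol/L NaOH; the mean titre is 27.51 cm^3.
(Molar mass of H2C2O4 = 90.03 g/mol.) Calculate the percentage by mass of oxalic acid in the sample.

H2C2O4 + 2 NaOH → Na2C2O4 + 2 H2O
n(NaOH) per titration = 0.02751 × 0.2210 = 6.080 × 10^-3 mol
From the 1:2 ratio, n(H2C2O4) in each aliquot = 1/2 × 6.080 × 10^-3 = 3.040 × 10^-3 mol
n(H2C2O4) in the whole flask = 3.040 × 10^-3 × 500.0/50.00 = 0.03040 mol
mass of H2C2O4 = 0.03040 × 90.03 = 2.737 g
% H2C2O4 = 2.737 / 3.459 × 100 = 79.12 %

79.12 %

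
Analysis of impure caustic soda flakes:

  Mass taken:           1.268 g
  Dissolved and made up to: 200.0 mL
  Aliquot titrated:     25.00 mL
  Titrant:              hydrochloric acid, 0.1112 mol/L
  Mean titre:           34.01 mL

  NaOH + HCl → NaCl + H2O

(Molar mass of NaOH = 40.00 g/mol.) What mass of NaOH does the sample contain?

1.210 g

n(HCl) per titration = 0.03401 × 0.1112 = 3.782 × 10^-3 mol
n(NaOH) in each aliquot = 3.782 × 10^-3 mol (1:1 ratio)
n(NaOH) in the whole flask = 3.782 × 10^-3 × 200.0/25.00 = 0.03026 mol
mass of NaOH = 0.03026 × 40.00 = 1.210 g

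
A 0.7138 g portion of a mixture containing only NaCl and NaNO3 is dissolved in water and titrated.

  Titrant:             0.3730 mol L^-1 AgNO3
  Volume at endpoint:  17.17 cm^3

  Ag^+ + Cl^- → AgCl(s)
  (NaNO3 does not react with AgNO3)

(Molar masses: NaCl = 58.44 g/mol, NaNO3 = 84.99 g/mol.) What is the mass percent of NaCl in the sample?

n(AgNO3) = 0.01717 × 0.3730 = 6.404 × 10^-3 mol
Let x = n(NaCl), y = n(NaNO3).
Titrant: 1x = 6.404 × 10^-3;  mass: 58.44x + 84.99y = 0.7138
Solving, x = 6.404 × 10^-3 mol, y = 3.995 × 10^-3 mol
mass of NaCl = 6.404 × 10^-3 × 58.44 = 0.3743 g
% NaCl = 0.3743 / 0.7138 × 100 = 52.43 %

52.43 %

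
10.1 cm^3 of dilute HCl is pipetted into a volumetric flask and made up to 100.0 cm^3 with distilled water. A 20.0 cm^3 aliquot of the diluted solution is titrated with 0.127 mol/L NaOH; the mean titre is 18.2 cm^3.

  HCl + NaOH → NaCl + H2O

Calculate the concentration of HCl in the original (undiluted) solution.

n(NaOH) = 0.0182 × 0.127 = 2.31 × 10^-3 mol
n(HCl) in the aliquot = 2.31 × 10^-3 mol (1:1 ratio)
[HCl]_dilute = 2.31 × 10^-3 / 0.0200 = 0.116 mol/L
Dilution factor = 100.0 / 10.1 = 9.901
[HCl]_stock = 0.116 × 9.901 = 1.14 mol/L

1.14 mol/L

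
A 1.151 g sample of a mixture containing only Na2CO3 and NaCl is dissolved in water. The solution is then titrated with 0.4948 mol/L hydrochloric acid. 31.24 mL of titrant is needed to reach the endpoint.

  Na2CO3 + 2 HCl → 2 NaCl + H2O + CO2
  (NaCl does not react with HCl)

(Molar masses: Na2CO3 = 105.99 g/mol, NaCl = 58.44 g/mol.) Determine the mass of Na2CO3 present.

n(HCl) = 0.03124 × 0.4948 = 0.01546 mol
Let x = n(Na2CO3), y = n(NaCl).
Titrant: 2x = 0.01546;  mass: 105.99x + 58.44y = 1.151
Solving, x = 7.729 × 10^-3 mol, y = 5.678 × 10^-3 mol
mass of Na2CO3 = 7.729 × 10^-3 × 105.99 = 0.8192 g

0.8192 g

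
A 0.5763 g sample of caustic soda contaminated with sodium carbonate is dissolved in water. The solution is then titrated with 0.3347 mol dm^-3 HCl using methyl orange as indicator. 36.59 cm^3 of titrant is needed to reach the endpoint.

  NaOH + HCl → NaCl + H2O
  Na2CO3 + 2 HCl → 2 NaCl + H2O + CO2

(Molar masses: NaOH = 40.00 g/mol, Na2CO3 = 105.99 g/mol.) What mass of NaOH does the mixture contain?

n(HCl) = 0.03659 × 0.3347 = 0.01225 mol
Let x = n(NaOH), y = n(Na2CO3).
Titrant: 1x + 2y = 0.01225;  mass: 40.00x + 105.99y = 0.5763
Solving, x = 5.595 × 10^-3 mol, y = 3.326 × 10^-3 mol
mass of NaOH = 5.595 × 10^-3 × 40.00 = 0.2238 g

0.2238 g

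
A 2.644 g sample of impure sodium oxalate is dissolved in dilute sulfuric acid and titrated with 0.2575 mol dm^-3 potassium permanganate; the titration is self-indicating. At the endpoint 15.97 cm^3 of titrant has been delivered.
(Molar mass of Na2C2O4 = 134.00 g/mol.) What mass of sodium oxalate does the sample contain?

2 MnO4^- + 5 C2O4^2- + 16 H^+ → 2 Mn^2+ + 10 CO2 + 8 H2O
n(KMnO4) = 0.01597 L × 0.2575 mol/L = 4.112 × 10^-3 mol
From the 5:2 ratio, n(Na2C2O4) = 5/2 × 4.112 × 10^-3 = 0.01028 mol
mass of Na2C2O4 = 0.01028 × 134.00 g/mol = 1.378 g

1.378 g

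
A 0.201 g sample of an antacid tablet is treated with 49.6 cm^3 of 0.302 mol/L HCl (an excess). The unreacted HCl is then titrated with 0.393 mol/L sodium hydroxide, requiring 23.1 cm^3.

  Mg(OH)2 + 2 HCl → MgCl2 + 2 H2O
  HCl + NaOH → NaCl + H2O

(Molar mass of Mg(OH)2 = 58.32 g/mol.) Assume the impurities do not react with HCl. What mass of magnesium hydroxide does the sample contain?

n(HCl) added = 0.0496 × 0.302 = 0.0150 mol
n(NaOH) used in back-titration = 0.0231 × 0.393 = 9.08 × 10^-3 mol
n(HCl) left over = 9.08 × 10^-3 mol (1:1 ratio)
n(HCl) consumed by analyte = 0.0150 − 9.08 × 10^-3 = 5.90 × 10^-3 mol
From the 1:2 ratio, n(Mg(OH)2) = 1/2 × 5.90 × 10^-3 = 2.95 × 10^-3 mol
mass of Mg(OH)2 = 2.95 × 10^-3 × 58.32 = 0.172 g

0.172 g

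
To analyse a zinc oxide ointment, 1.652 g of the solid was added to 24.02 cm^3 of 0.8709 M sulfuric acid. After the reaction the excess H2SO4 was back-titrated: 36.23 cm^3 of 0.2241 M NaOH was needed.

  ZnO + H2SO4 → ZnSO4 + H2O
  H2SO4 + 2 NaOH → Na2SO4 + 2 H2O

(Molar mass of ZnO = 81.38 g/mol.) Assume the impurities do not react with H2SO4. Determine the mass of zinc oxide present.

1.372 g

n(H2SO4) added = 0.02402 × 0.8709 = 0.02092 mol
n(NaOH) used in back-titration = 0.03623 × 0.2241 = 8.119 × 10^-3 mol
From the 1:2 ratio, n(H2SO4) left over = 1/2 × 8.119 × 10^-3 = 4.060 × 10^-3 mol
n(H2SO4) consumed by analyte = 0.02092 − 4.060 × 10^-3 = 0.01686 mol
n(ZnO) = 0.01686 mol (1:1 ratio)
mass of ZnO = 0.01686 × 81.38 = 1.372 g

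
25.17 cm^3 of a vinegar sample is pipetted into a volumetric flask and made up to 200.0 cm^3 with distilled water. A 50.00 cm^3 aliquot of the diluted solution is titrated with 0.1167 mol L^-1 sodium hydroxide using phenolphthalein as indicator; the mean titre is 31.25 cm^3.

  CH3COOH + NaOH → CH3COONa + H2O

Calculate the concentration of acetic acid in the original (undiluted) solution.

0.5796 mol/L

n(NaOH) = 0.03125 × 0.1167 = 3.647 × 10^-3 mol
n(CH3COOH) in the aliquot = 3.647 × 10^-3 mol (1:1 ratio)
[CH3COOH]_dilute = 3.647 × 10^-3 / 0.05000 = 0.07294 mol/L
Dilution factor = 200.0 / 25.17 = 7.946
[CH3COOH]_stock = 0.07294 × 7.946 = 0.5796 mol/L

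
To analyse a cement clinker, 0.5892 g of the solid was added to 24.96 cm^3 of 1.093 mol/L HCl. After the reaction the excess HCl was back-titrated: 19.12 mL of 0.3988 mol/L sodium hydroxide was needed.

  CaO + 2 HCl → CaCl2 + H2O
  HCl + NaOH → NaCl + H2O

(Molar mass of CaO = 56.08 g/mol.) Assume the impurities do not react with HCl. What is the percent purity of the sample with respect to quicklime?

n(HCl) added = 0.02496 × 1.093 = 0.02728 mol
n(NaOH) used in back-titration = 0.01912 × 0.3988 = 7.625 × 10^-3 mol
n(HCl) left over = 7.625 × 10^-3 mol (1:1 ratio)
n(HCl) consumed by analyte = 0.02728 − 7.625 × 10^-3 = 0.01966 mol
From the 1:2 ratio, n(CaO) = 1/2 × 0.01966 = 9.828 × 10^-3 mol
mass of CaO = 9.828 × 10^-3 × 56.08 = 0.5512 g
% CaO = 0.5512 / 0.5892 × 100 = 93.54 %

93.54 %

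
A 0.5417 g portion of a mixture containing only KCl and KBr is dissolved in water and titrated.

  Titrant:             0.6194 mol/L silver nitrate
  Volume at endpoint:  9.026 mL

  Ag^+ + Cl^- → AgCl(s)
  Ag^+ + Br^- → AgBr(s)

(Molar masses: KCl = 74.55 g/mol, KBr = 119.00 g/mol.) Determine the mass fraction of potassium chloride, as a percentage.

38.27 %

n(AgNO3) = 0.009026 × 0.6194 = 5.591 × 10^-3 mol
Let x = n(KCl), y = n(KBr).
Titrant: 1x + 1y = 5.591 × 10^-3;  mass: 74.55x + 119.00y = 0.5417
Solving, x = 2.781 × 10^-3 mol, y = 2.810 × 10^-3 mol
mass of KCl = 2.781 × 10^-3 × 74.55 = 0.2073 g
% KCl = 0.2073 / 0.5417 × 100 = 38.27 %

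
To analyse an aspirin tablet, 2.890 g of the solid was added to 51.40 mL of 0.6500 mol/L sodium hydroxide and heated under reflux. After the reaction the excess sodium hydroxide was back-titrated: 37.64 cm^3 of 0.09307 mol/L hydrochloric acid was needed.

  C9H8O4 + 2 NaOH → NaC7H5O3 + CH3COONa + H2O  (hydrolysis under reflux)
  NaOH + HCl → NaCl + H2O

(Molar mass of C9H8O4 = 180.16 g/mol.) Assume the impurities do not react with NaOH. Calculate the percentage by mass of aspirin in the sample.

n(NaOH) added = 0.05140 × 0.6500 = 0.03341 mol
n(HCl) used in back-titration = 0.03764 × 0.09307 = 3.503 × 10^-3 mol
n(NaOH) left over = 3.503 × 10^-3 mol (1:1 ratio)
n(NaOH) consumed by analyte = 0.03341 − 3.503 × 10^-3 = 0.02991 mol
From the 1:2 ratio, n(C9H8O4) = 1/2 × 0.02991 = 0.01495 mol
mass of C9H8O4 = 0.01495 × 180.16 = 2.694 g
% C9H8O4 = 2.694 / 2.890 × 100 = 93.22 %

93.22 %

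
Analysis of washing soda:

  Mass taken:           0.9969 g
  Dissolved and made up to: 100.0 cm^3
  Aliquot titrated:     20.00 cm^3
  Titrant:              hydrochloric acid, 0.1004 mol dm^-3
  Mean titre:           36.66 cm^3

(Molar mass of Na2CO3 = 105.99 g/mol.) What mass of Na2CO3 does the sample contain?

Na2CO3 + 2 HCl → 2 NaCl + H2O + CO2
n(HCl) per titration = 0.03666 × 0.1004 = 3.681 × 10^-3 mol
From the 1:2 ratio, n(Na2CO3) in each aliquot = 1/2 × 3.681 × 10^-3 = 1.840 × 10^-3 mol
n(Na2CO3) in the whole flask = 1.840 × 10^-3 × 100.0/20.00 = 9.202 × 10^-3 mol
mass of Na2CO3 = 9.202 × 10^-3 × 105.99 = 0.9753 g

0.9753 g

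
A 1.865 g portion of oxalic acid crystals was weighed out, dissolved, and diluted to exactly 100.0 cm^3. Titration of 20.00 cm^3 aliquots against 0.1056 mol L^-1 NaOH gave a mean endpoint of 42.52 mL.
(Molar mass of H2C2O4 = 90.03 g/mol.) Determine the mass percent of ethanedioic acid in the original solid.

54.19 %

H2C2O4 + 2 NaOH → Na2C2O4 + 2 H2O
n(NaOH) per titration = 0.04252 × 0.1056 = 4.490 × 10^-3 mol
From the 1:2 ratio, n(H2C2O4) in each aliquot = 1/2 × 4.490 × 10^-3 = 2.245 × 10^-3 mol
n(H2C2O4) in the whole flask = 2.245 × 10^-3 × 100.0/20.00 = 0.01123 mol
mass of H2C2O4 = 0.01123 × 90.03 = 1.011 g
% H2C2O4 = 1.011 / 1.865 × 100 = 54.19 %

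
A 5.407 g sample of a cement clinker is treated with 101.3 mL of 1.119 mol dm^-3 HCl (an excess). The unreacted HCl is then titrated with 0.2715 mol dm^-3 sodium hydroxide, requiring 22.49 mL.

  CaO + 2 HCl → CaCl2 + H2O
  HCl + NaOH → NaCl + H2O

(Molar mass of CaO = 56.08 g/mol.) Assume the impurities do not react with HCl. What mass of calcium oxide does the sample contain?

n(HCl) added = 0.1013 × 1.119 = 0.1134 mol
n(NaOH) used in back-titration = 0.02249 × 0.2715 = 6.106 × 10^-3 mol
n(HCl) left over = 6.106 × 10^-3 mol (1:1 ratio)
n(HCl) consumed by analyte = 0.1134 − 6.106 × 10^-3 = 0.1072 mol
From the 1:2 ratio, n(CaO) = 1/2 × 0.1072 = 0.05362 mol
mass of CaO = 0.05362 × 56.08 = 3.007 g

3.007 g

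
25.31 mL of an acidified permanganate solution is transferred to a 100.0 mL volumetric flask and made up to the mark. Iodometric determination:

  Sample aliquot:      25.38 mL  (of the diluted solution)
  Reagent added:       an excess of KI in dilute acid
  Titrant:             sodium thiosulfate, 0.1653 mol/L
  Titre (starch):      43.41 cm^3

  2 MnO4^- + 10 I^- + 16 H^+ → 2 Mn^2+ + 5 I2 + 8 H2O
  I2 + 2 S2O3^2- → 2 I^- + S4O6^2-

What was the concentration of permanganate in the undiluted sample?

n(S2O3^2-) = 0.04341 × 0.1653 = 7.176 × 10^-3 mol
n(I2) = n(S2O3^2-)/2 = 3.588 × 10^-3 mol
From the 2:5 ratio, n(MnO4^-) in the aliquot = 2/5 × 3.588 × 10^-3 = 1.435 × 10^-3 mol
[MnO4^-]_dilute = 1.435 × 10^-3 / 0.02538 = 0.05655 mol/L
[MnO4^-]_original = 0.05655 × 100.0/25.31 = 0.2234 mol/L

0.2234 mol/L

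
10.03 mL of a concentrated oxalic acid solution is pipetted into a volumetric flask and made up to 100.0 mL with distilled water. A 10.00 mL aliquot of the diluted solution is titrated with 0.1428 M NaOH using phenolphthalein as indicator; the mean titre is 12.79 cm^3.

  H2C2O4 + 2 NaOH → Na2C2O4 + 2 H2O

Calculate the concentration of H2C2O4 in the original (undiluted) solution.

0.9105 M

n(NaOH) = 0.01279 × 0.1428 = 1.826 × 10^-3 mol
From the 1:2 ratio, n(H2C2O4) in the aliquot = 1/2 × 1.826 × 10^-3 = 9.132 × 10^-4 mol
[H2C2O4]_dilute = 9.132 × 10^-4 / 0.01000 = 0.09132 mol/L
Dilution factor = 100.0 / 10.03 = 9.970
[H2C2O4]_stock = 0.09132 × 9.970 = 0.9105 mol/L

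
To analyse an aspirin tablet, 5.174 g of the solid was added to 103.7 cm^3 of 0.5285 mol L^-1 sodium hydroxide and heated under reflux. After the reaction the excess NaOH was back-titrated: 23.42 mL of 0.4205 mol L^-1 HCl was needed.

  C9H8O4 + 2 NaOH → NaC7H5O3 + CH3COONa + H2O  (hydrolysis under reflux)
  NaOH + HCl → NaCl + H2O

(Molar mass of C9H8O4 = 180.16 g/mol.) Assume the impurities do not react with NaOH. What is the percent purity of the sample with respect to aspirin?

78.27 %

n(NaOH) added = 0.1037 × 0.5285 = 0.05481 mol
n(HCl) used in back-titration = 0.02342 × 0.4205 = 9.848 × 10^-3 mol
n(NaOH) left over = 9.848 × 10^-3 mol (1:1 ratio)
n(NaOH) consumed by analyte = 0.05481 − 9.848 × 10^-3 = 0.04496 mol
From the 1:2 ratio, n(C9H8O4) = 1/2 × 0.04496 = 0.02248 mol
mass of C9H8O4 = 0.02248 × 180.16 = 4.050 g
% C9H8O4 = 4.050 / 5.174 × 100 = 78.27 %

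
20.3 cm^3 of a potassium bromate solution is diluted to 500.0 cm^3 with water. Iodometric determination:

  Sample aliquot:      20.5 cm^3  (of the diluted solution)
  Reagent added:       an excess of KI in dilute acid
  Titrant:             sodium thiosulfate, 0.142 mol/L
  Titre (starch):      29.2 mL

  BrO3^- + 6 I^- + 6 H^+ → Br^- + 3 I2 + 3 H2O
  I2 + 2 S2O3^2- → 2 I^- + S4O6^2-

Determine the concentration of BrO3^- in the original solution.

n(S2O3^2-) = 0.0292 × 0.142 = 4.15 × 10^-3 mol
n(I2) = n(S2O3^2-)/2 = 2.07 × 10^-3 mol
From the 1:3 ratio, n(BrO3^-) in the aliquot = 1/3 × 2.07 × 10^-3 = 6.91 × 10^-4 mol
[BrO3^-]_dilute = 6.91 × 10^-4 / 0.0205 = 0.0337 mol/L
[BrO3^-]_original = 0.0337 × 500.0/20.3 = 0.830 mol/L

0.830 mol/L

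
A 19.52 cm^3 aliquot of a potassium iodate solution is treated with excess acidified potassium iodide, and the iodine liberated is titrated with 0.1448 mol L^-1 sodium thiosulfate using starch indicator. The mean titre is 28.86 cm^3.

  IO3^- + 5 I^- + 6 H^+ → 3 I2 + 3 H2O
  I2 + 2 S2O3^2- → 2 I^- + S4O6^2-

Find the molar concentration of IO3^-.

0.03568 mol/L

n(S2O3^2-) = 0.02886 × 0.1448 = 4.179 × 10^-3 mol
n(I2) = n(S2O3^2-)/2 = 2.089 × 10^-3 mol
From the 1:3 ratio, n(IO3^-) in the aliquot = 1/3 × 2.089 × 10^-3 = 6.965 × 10^-4 mol
[IO3^-] = 6.965 × 10^-4 / 0.01952 = 0.03568 mol/L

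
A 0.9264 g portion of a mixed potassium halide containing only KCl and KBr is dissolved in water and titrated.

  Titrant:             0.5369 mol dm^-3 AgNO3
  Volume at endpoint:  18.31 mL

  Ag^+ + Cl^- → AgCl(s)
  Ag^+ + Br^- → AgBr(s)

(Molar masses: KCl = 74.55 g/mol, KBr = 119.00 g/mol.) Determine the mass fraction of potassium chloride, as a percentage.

44.07 %

n(AgNO3) = 0.01831 × 0.5369 = 9.831 × 10^-3 mol
Let x = n(KCl), y = n(KBr).
Titrant: 1x + 1y = 9.831 × 10^-3;  mass: 74.55x + 119.00y = 0.9264
Solving, x = 5.477 × 10^-3 mol, y = 4.354 × 10^-3 mol
mass of KCl = 5.477 × 10^-3 × 74.55 = 0.4083 g
% KCl = 0.4083 / 0.9264 × 100 = 44.07 %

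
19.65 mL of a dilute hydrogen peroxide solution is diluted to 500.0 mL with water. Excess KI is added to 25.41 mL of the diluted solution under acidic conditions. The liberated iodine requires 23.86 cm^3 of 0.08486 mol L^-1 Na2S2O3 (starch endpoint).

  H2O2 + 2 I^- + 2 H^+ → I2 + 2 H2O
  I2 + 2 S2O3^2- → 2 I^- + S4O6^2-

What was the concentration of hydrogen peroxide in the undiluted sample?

1.014 mol/L

n(S2O3^2-) = 0.02386 × 0.08486 = 2.025 × 10^-3 mol
n(I2) = n(S2O3^2-)/2 = 1.012 × 10^-3 mol
n(H2O2) in the aliquot = 1.012 × 10^-3 mol (1:1 ratio)
[H2O2]_dilute = 1.012 × 10^-3 / 0.02541 = 0.03984 mol/L
[H2O2]_original = 0.03984 × 500.0/19.65 = 1.014 mol/L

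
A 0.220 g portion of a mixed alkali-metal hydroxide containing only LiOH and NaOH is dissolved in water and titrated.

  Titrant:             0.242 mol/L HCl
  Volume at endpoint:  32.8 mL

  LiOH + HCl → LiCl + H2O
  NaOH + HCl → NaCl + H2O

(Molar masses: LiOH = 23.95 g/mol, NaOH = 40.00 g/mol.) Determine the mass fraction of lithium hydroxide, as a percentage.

66.1 %

n(HCl) = 0.0328 × 0.242 = 7.94 × 10^-3 mol
Let x = n(LiOH), y = n(NaOH).
Titrant: 1x + 1y = 7.94 × 10^-3;  mass: 23.95x + 40.00y = 0.220
Solving, x = 6.08 × 10^-3 mol, y = 1.86 × 10^-3 mol
mass of LiOH = 6.08 × 10^-3 × 23.95 = 0.145 g
% LiOH = 0.145 / 0.220 × 100 = 66.1 %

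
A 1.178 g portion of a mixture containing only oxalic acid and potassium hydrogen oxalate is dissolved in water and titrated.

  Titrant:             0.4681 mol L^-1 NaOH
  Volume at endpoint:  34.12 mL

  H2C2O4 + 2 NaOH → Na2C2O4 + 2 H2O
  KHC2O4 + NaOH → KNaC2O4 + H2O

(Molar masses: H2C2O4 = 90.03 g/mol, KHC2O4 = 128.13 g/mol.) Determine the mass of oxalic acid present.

n(NaOH) = 0.03412 × 0.4681 = 0.01597 mol
Let x = n(H2C2O4), y = n(KHC2O4).
Titrant: 2x + 1y = 0.01597;  mass: 90.03x + 128.13y = 1.178
Solving, x = 5.224 × 10^-3 mol, y = 5.523 × 10^-3 mol
mass of H2C2O4 = 5.224 × 10^-3 × 90.03 = 0.4703 g

0.4703 g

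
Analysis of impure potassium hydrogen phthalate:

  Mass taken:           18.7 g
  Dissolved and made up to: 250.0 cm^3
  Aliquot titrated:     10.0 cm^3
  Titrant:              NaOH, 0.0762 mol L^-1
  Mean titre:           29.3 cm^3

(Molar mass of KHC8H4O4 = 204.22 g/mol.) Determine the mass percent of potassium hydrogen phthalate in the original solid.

61.0 %

KHC8H4O4 + NaOH → KNaC8H4O4 + H2O
n(NaOH) per titration = 0.0293 × 0.0762 = 2.23 × 10^-3 mol
n(KHC8H4O4) in each aliquot = 2.23 × 10^-3 mol (1:1 ratio)
n(KHC8H4O4) in the whole flask = 2.23 × 10^-3 × 250.0/10.0 = 0.0558 mol
mass of KHC8H4O4 = 0.0558 × 204.22 = 11.4 g
% KHC8H4O4 = 11.4 / 18.7 × 100 = 61.0 %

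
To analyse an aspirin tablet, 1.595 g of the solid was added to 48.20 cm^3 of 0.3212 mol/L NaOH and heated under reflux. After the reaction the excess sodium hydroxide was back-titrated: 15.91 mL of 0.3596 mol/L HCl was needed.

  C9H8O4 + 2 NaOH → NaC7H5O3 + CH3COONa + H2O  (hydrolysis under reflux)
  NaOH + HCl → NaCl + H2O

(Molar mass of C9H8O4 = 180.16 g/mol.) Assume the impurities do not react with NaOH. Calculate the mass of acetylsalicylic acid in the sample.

n(NaOH) added = 0.04820 × 0.3212 = 0.01548 mol
n(HCl) used in back-titration = 0.01591 × 0.3596 = 5.721 × 10^-3 mol
n(NaOH) left over = 5.721 × 10^-3 mol (1:1 ratio)
n(NaOH) consumed by analyte = 0.01548 − 5.721 × 10^-3 = 9.761 × 10^-3 mol
From the 1:2 ratio, n(C9H8O4) = 1/2 × 9.761 × 10^-3 = 4.880 × 10^-3 mol
mass of C9H8O4 = 4.880 × 10^-3 × 180.16 = 0.8792 g

0.8792 g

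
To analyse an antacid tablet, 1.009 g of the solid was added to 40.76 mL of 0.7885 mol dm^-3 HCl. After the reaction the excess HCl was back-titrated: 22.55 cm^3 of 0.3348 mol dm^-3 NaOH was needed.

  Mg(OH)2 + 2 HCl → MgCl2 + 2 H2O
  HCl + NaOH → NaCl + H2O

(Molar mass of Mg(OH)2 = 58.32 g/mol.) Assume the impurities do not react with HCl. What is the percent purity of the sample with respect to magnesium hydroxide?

n(HCl) added = 0.04076 × 0.7885 = 0.03214 mol
n(NaOH) used in back-titration = 0.02255 × 0.3348 = 7.550 × 10^-3 mol
n(HCl) left over = 7.550 × 10^-3 mol (1:1 ratio)
n(HCl) consumed by analyte = 0.03214 − 7.550 × 10^-3 = 0.02459 mol
From the 1:2 ratio, n(Mg(OH)2) = 1/2 × 0.02459 = 0.01229 mol
mass of Mg(OH)2 = 0.01229 × 58.32 = 0.7170 g
% Mg(OH)2 = 0.7170 / 1.009 × 100 = 71.06 %

71.06 %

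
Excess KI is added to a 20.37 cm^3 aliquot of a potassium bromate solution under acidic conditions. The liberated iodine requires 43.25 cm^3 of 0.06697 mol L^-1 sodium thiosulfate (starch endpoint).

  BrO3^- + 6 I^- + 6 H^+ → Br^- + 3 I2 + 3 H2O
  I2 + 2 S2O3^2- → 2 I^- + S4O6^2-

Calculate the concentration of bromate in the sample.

n(S2O3^2-) = 0.04325 × 0.06697 = 2.896 × 10^-3 mol
n(I2) = n(S2O3^2-)/2 = 1.448 × 10^-3 mol
From the 1:3 ratio, n(BrO3^-) in the aliquot = 1/3 × 1.448 × 10^-3 = 4.827 × 10^-4 mol
[BrO3^-] = 4.827 × 10^-4 / 0.02037 = 0.02370 mol/L

0.02370 mol/L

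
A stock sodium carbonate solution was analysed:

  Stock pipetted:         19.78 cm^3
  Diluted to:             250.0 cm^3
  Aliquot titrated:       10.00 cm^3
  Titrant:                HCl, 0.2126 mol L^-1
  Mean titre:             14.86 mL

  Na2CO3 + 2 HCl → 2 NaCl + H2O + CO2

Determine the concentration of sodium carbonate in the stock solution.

1.996 mol/L

n(HCl) = 0.01486 × 0.2126 = 3.159 × 10^-3 mol
From the 1:2 ratio, n(Na2CO3) in the aliquot = 1/2 × 3.159 × 10^-3 = 1.580 × 10^-3 mol
[Na2CO3]_dilute = 1.580 × 10^-3 / 0.01000 = 0.1580 mol/L
Dilution factor = 250.0 / 19.78 = 12.64
[Na2CO3]_stock = 0.1580 × 12.64 = 1.996 mol/L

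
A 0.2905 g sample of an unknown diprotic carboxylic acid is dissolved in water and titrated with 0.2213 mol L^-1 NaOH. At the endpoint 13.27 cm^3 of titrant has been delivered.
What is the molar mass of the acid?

197.8 g/mol

n(NaOH) = 0.01327 L × 0.2213 mol/L = 2.937 × 10^-3 mol
From the 1:2 ratio, n(H2A) = 1/2 × 2.937 × 10^-3 = 1.468 × 10^-3 mol
M = m / n = 0.2905 g / 1.468 × 10^-3 mol = 197.8 g/mol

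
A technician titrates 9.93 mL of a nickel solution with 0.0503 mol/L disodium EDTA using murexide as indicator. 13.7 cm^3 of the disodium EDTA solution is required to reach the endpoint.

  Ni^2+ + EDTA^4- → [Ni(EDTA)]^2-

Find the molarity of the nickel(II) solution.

n(EDTA) = 0.0137 L × 0.0503 mol/L = 6.89 × 10^-4 mol
n(Ni2+) = 6.89 × 10^-4 mol (1:1 mole ratio)
[Ni2+] = 6.89 × 10^-4 mol / 0.00993 L = 0.0694 mol/L

0.0694 mol/L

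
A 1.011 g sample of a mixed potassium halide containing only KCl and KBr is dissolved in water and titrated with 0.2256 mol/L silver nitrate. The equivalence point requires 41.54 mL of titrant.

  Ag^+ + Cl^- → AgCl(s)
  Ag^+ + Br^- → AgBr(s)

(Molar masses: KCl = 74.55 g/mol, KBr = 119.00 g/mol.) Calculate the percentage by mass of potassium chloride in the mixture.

17.29 %

n(AgNO3) = 0.04154 × 0.2256 = 9.371 × 10^-3 mol
Let x = n(KCl), y = n(KBr).
Titrant: 1x + 1y = 9.371 × 10^-3;  mass: 74.55x + 119.00y = 1.011
Solving, x = 2.344 × 10^-3 mol, y = 7.027 × 10^-3 mol
mass of KCl = 2.344 × 10^-3 × 74.55 = 0.1748 g
% KCl = 0.1748 / 1.011 × 100 = 17.29 %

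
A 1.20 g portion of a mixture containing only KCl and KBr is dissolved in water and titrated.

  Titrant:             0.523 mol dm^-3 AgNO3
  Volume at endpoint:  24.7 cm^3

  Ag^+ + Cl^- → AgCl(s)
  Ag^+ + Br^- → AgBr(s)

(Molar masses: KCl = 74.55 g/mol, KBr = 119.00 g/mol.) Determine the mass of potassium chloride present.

n(AgNO3) = 0.0247 × 0.523 = 0.0129 mol
Let x = n(KCl), y = n(KBr).
Titrant: 1x + 1y = 0.0129;  mass: 74.55x + 119.00y = 1.20
Solving, x = 7.59 × 10^-3 mol, y = 5.33 × 10^-3 mol
mass of KCl = 7.59 × 10^-3 × 74.55 = 0.566 g

0.566 g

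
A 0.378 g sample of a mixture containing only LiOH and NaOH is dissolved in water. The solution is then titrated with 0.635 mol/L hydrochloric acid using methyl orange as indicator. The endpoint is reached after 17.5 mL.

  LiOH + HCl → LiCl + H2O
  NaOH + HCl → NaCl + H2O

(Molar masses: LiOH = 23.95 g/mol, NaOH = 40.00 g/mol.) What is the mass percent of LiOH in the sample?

n(HCl) = 0.0175 × 0.635 = 0.0111 mol
Let x = n(LiOH), y = n(NaOH).
Titrant: 1x + 1y = 0.0111;  mass: 23.95x + 40.00y = 0.378
Solving, x = 4.14 × 10^-3 mol, y = 6.97 × 10^-3 mol
mass of LiOH = 4.14 × 10^-3 × 23.95 = 0.0992 g
% LiOH = 0.0992 / 0.378 × 100 = 26.3 %

26.3 %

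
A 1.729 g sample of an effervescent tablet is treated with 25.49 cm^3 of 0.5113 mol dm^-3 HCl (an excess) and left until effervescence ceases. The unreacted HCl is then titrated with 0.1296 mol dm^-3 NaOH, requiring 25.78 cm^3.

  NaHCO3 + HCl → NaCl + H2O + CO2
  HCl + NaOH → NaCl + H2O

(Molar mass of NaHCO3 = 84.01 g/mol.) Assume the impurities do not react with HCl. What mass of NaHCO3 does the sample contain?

n(HCl) added = 0.02549 × 0.5113 = 0.01303 mol
n(NaOH) used in back-titration = 0.02578 × 0.1296 = 3.341 × 10^-3 mol
n(HCl) left over = 3.341 × 10^-3 mol (1:1 ratio)
n(HCl) consumed by analyte = 0.01303 − 3.341 × 10^-3 = 9.692 × 10^-3 mol
n(NaHCO3) = 9.692 × 10^-3 mol (1:1 ratio)
mass of NaHCO3 = 9.692 × 10^-3 × 84.01 = 0.8142 g

0.8142 g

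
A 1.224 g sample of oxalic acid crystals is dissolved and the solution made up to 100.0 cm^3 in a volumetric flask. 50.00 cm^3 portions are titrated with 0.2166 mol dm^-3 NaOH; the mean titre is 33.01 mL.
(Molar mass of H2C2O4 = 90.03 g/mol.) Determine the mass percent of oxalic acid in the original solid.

H2C2O4 + 2 NaOH → Na2C2O4 + 2 H2O
n(NaOH) per titration = 0.03301 × 0.2166 = 7.150 × 10^-3 mol
From the 1:2 ratio, n(H2C2O4) in each aliquot = 1/2 × 7.150 × 10^-3 = 3.575 × 10^-3 mol
n(H2C2O4) in the whole flask = 3.575 × 10^-3 × 100.0/50.00 = 7.150 × 10^-3 mol
mass of H2C2O4 = 7.150 × 10^-3 × 90.03 = 0.6437 g
% H2C2O4 = 0.6437 / 1.224 × 100 = 52.59 %

52.59 %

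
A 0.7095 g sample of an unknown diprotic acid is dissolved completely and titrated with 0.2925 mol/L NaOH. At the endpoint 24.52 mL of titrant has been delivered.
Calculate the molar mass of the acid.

197.9 g/mol

n(NaOH) = 0.02452 L × 0.2925 mol/L = 7.172 × 10^-3 mol
From the 1:2 ratio, n(H2A) = 1/2 × 7.172 × 10^-3 = 3.586 × 10^-3 mol
M = m / n = 0.7095 g / 3.586 × 10^-3 mol = 197.9 g/mol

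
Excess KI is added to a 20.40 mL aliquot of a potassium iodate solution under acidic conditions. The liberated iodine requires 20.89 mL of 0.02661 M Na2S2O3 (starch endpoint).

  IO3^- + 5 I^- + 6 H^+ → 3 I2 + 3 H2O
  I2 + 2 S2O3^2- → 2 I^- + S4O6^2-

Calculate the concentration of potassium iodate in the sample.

n(S2O3^2-) = 0.02089 × 0.02661 = 5.559 × 10^-4 mol
n(I2) = n(S2O3^2-)/2 = 2.779 × 10^-4 mol
From the 1:3 ratio, n(IO3^-) in the aliquot = 1/3 × 2.779 × 10^-4 = 9.265 × 10^-5 mol
[IO3^-] = 9.265 × 10^-5 / 0.02040 = 0.004542 mol/L

0.004542 M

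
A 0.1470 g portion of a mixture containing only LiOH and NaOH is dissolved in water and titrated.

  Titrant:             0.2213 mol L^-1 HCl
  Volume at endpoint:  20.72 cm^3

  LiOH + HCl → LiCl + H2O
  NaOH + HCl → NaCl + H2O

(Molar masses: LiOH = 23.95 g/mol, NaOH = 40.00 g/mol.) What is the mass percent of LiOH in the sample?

36.96 %

n(HCl) = 0.02072 × 0.2213 = 4.585 × 10^-3 mol
Let x = n(LiOH), y = n(NaOH).
Titrant: 1x + 1y = 4.585 × 10^-3;  mass: 23.95x + 40.00y = 0.1470
Solving, x = 2.269 × 10^-3 mol, y = 2.317 × 10^-3 mol
mass of LiOH = 2.269 × 10^-3 × 23.95 = 0.05434 g
% LiOH = 0.05434 / 0.1470 × 100 = 36.96 %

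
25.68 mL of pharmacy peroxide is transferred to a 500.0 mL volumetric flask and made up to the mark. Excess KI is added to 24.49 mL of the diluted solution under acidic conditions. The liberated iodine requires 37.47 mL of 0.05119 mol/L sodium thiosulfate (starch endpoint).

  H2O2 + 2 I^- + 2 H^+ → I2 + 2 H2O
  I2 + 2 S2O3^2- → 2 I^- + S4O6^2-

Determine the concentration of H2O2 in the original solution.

0.7625 mol/L

n(S2O3^2-) = 0.03747 × 0.05119 = 1.918 × 10^-3 mol
n(I2) = n(S2O3^2-)/2 = 9.590 × 10^-4 mol
n(H2O2) in the aliquot = 9.590 × 10^-4 mol (1:1 ratio)
[H2O2]_dilute = 9.590 × 10^-4 / 0.02449 = 0.03916 mol/L
[H2O2]_original = 0.03916 × 500.0/25.68 = 0.7625 mol/L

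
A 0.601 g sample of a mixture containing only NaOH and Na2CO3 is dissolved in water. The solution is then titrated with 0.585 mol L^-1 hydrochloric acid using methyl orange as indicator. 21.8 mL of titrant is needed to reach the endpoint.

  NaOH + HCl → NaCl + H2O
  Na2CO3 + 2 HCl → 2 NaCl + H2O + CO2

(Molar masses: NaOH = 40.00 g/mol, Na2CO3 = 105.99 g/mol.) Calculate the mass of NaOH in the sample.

n(HCl) = 0.0218 × 0.585 = 0.0128 mol
Let x = n(NaOH), y = n(Na2CO3).
Titrant: 1x + 2y = 0.0128;  mass: 40.00x + 105.99y = 0.601
Solving, x = 5.76 × 10^-3 mol, y = 3.50 × 10^-3 mol
mass of NaOH = 5.76 × 10^-3 × 40.00 = 0.230 g

0.230 g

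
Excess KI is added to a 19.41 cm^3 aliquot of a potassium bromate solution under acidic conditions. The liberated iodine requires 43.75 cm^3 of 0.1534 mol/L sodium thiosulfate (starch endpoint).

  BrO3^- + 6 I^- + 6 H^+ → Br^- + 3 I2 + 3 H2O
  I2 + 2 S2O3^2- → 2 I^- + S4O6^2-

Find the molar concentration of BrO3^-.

0.05763 mol/L

n(S2O3^2-) = 0.04375 × 0.1534 = 6.711 × 10^-3 mol
n(I2) = n(S2O3^2-)/2 = 3.356 × 10^-3 mol
From the 1:3 ratio, n(BrO3^-) in the aliquot = 1/3 × 3.356 × 10^-3 = 1.119 × 10^-3 mol
[BrO3^-] = 1.119 × 10^-3 / 0.01941 = 0.05763 mol/L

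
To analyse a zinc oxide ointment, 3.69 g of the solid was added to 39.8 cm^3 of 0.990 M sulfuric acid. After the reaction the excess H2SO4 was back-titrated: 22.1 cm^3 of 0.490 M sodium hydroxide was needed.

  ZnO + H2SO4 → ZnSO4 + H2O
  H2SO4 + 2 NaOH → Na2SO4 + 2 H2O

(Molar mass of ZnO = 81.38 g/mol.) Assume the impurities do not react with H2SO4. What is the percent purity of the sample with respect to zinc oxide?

75.0 %

n(H2SO4) added = 0.0398 × 0.990 = 0.0394 mol
n(NaOH) used in back-titration = 0.0221 × 0.490 = 0.0108 mol
From the 1:2 ratio, n(H2SO4) left over = 1/2 × 0.0108 = 5.41 × 10^-3 mol
n(H2SO4) consumed by analyte = 0.0394 − 5.41 × 10^-3 = 0.0340 mol
n(ZnO) = 0.0340 mol (1:1 ratio)
mass of ZnO = 0.0340 × 81.38 = 2.77 g
% ZnO = 2.77 / 3.69 × 100 = 75.0 %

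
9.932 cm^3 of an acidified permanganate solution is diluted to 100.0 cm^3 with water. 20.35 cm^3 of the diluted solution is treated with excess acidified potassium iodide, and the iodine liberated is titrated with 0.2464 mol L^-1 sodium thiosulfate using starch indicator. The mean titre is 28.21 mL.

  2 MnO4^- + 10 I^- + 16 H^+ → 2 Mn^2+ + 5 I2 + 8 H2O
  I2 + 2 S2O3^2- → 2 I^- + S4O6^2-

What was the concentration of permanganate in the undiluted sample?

0.6878 mol/L

n(S2O3^2-) = 0.02821 × 0.2464 = 6.951 × 10^-3 mol
n(I2) = n(S2O3^2-)/2 = 3.475 × 10^-3 mol
From the 2:5 ratio, n(MnO4^-) in the aliquot = 2/5 × 3.475 × 10^-3 = 1.390 × 10^-3 mol
[MnO4^-]_dilute = 1.390 × 10^-3 / 0.02035 = 0.06831 mol/L
[MnO4^-]_original = 0.06831 × 100.0/9.932 = 0.6878 mol/L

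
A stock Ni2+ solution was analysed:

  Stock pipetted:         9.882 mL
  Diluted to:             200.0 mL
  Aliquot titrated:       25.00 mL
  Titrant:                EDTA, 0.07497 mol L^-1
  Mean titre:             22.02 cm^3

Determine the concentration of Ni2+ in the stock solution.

1.336 mol/L

Ni^2+ + EDTA^4- → [Ni(EDTA)]^2-
n(EDTA) = 0.02202 × 0.07497 = 1.651 × 10^-3 mol
n(Ni2+) in the aliquot = 1.651 × 10^-3 mol (1:1 ratio)
[Ni2+]_dilute = 1.651 × 10^-3 / 0.02500 = 0.06603 mol/L
Dilution factor = 200.0 / 9.882 = 20.24
[Ni2+]_stock = 0.06603 × 20.24 = 1.336 mol/L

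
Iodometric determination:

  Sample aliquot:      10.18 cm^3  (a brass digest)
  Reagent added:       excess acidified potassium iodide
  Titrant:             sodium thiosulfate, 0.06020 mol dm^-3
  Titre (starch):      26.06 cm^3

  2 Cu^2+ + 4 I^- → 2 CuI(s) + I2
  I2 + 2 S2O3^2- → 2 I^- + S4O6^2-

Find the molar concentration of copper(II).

0.1541 mol/L

n(S2O3^2-) = 0.02606 × 0.06020 = 1.569 × 10^-3 mol
n(I2) = n(S2O3^2-)/2 = 7.844 × 10^-4 mol
From the 2:1 ratio, n(Cu2+) in the aliquot = 2/1 × 7.844 × 10^-4 = 1.569 × 10^-3 mol
[Cu2+] = 1.569 × 10^-3 / 0.01018 = 0.1541 mol/L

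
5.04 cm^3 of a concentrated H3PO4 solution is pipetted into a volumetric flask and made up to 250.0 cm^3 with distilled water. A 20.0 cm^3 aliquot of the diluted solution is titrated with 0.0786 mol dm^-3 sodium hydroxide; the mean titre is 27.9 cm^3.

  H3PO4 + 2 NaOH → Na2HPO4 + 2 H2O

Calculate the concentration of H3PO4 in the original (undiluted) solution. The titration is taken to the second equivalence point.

2.72 mol/L

n(NaOH) = 0.0279 × 0.0786 = 2.19 × 10^-3 mol
From the 1:2 ratio, n(H3PO4) in the aliquot = 1/2 × 2.19 × 10^-3 = 1.10 × 10^-3 mol
[H3PO4]_dilute = 1.10 × 10^-3 / 0.0200 = 0.0548 mol/L
Dilution factor = 250.0 / 5.04 = 49.60
[H3PO4]_stock = 0.0548 × 49.60 = 2.72 mol/L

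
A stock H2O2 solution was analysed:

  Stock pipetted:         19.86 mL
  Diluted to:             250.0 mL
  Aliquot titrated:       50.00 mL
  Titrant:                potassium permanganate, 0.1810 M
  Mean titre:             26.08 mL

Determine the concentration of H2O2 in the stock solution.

2.971 M

2 MnO4^- + 5 H2O2 + 6 H^+ → 2 Mn^2+ + 5 O2 + 8 H2O
n(KMnO4) = 0.02608 × 0.1810 = 4.720 × 10^-3 mol
From the 5:2 ratio, n(H2O2) in the aliquot = 5/2 × 4.720 × 10^-3 = 0.01180 mol
[H2O2]_dilute = 0.01180 / 0.05000 = 0.2360 mol/L
Dilution factor = 250.0 / 19.86 = 12.59
[H2O2]_stock = 0.2360 × 12.59 = 2.971 mol/L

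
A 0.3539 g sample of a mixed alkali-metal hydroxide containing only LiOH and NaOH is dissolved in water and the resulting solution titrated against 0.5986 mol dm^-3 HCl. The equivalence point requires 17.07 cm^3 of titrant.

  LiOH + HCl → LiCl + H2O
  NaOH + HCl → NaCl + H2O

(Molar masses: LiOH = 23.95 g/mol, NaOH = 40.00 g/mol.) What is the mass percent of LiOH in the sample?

n(HCl) = 0.01707 × 0.5986 = 0.01022 mol
Let x = n(LiOH), y = n(NaOH).
Titrant: 1x + 1y = 0.01022;  mass: 23.95x + 40.00y = 0.3539
Solving, x = 3.416 × 10^-3 mol, y = 6.802 × 10^-3 mol
mass of LiOH = 3.416 × 10^-3 × 23.95 = 0.08181 g
% LiOH = 0.08181 / 0.3539 × 100 = 23.12 %

23.12 %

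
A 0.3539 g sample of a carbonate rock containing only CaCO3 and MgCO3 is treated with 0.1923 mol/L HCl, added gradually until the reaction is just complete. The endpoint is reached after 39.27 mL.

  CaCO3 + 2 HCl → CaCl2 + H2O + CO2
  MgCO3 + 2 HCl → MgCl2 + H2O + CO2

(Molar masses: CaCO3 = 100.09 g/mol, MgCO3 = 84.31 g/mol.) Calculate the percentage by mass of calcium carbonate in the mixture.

63.74 %

n(HCl) = 0.03927 × 0.1923 = 7.552 × 10^-3 mol
Let x = n(CaCO3), y = n(MgCO3).
Titrant: 2x + 2y = 7.552 × 10^-3;  mass: 100.09x + 84.31y = 0.3539
Solving, x = 2.254 × 10^-3 mol, y = 1.522 × 10^-3 mol
mass of CaCO3 = 2.254 × 10^-3 × 100.09 = 0.2256 g
% CaCO3 = 0.2256 / 0.3539 × 100 = 63.74 %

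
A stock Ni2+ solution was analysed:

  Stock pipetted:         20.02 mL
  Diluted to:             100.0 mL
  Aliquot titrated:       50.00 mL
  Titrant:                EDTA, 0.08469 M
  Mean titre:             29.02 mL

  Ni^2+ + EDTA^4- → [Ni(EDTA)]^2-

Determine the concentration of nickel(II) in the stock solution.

n(EDTA) = 0.02902 × 0.08469 = 2.458 × 10^-3 mol
n(Ni2+) in the aliquot = 2.458 × 10^-3 mol (1:1 ratio)
[Ni2+]_dilute = 2.458 × 10^-3 / 0.05000 = 0.04915 mol/L
Dilution factor = 100.0 / 20.02 = 4.995
[Ni2+]_stock = 0.04915 × 4.995 = 0.2455 mol/L

0.2455 M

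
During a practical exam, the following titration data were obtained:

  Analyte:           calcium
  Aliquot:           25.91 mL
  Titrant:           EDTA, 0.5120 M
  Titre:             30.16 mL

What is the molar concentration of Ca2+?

Ca^2+ + EDTA^4- → [Ca(EDTA)]^2-
n(EDTA) = 0.03016 L × 0.5120 mol/L = 0.01544 mol
n(Ca2+) = 0.01544 mol (1:1 mole ratio)
[Ca2+] = 0.01544 mol / 0.02591 L = 0.5960 mol/L

0.5960 M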